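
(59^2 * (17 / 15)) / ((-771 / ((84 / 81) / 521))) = -1656956 / 162684855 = -0.01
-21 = -21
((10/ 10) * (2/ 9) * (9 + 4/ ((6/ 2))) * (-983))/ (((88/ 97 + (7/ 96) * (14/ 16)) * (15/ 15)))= -1513411072/ 651033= -2324.63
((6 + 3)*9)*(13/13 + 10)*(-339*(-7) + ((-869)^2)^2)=508108911219954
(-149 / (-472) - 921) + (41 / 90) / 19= -371541689 / 403560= -920.66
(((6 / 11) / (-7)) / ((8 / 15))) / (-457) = 45 / 140756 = 0.00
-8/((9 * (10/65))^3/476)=-1045772/729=-1434.53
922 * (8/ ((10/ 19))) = 14014.40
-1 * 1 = -1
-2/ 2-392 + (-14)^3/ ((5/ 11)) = -32149/ 5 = -6429.80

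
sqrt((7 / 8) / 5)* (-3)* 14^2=-147* sqrt(70) / 5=-245.98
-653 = -653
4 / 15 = 0.27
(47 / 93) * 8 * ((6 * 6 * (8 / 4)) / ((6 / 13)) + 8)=663.05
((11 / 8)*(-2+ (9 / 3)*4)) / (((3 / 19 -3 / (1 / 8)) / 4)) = -1045 / 453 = -2.31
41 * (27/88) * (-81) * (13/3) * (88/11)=-388557/11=-35323.36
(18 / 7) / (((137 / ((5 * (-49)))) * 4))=-315 / 274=-1.15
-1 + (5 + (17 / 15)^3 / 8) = 4.18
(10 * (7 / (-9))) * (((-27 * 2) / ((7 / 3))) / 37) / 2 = 90 / 37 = 2.43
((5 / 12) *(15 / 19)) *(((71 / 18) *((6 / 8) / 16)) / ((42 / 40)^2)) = 44375 / 804384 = 0.06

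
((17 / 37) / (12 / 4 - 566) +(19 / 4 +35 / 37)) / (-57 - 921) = -474541 / 81490872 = -0.01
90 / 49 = 1.84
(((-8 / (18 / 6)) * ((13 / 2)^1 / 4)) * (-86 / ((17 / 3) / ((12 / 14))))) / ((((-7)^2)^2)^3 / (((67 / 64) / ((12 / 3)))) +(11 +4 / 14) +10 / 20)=898872 / 843321946770463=0.00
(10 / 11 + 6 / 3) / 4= 8 / 11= 0.73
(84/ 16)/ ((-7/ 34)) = -51/ 2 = -25.50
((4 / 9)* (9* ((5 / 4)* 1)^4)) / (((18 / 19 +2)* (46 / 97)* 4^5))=1151875 / 168820736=0.01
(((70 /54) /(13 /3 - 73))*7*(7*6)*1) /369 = -1715 /114021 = -0.02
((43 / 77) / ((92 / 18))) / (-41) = -387 / 145222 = -0.00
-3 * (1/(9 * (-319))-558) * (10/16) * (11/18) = 8010095/12528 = 639.38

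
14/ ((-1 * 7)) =-2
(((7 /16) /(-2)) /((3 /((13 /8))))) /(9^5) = -91 /45349632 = -0.00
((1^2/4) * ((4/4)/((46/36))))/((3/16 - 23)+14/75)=-5400/624473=-0.01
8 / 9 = 0.89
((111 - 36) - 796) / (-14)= 103 / 2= 51.50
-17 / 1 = -17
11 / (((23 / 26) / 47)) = 13442 / 23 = 584.43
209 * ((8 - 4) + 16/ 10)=5852/ 5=1170.40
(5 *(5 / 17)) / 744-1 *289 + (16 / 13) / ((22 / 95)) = -513087841 / 1808664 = -283.68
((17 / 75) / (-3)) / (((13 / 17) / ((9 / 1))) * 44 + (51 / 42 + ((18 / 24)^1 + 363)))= -8092 / 39488075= -0.00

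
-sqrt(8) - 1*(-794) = 794 - 2*sqrt(2) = 791.17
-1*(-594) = 594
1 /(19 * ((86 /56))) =28 /817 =0.03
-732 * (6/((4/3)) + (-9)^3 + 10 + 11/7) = 3653046/7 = 521863.71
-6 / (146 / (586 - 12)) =-1722 / 73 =-23.59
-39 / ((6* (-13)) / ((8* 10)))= 40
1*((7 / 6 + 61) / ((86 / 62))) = 11563 / 258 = 44.82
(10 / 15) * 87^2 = 5046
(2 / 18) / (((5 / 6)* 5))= 2 / 75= 0.03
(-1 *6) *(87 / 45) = -58 / 5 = -11.60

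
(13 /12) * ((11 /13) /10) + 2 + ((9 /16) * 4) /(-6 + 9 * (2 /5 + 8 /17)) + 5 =25951 /3120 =8.32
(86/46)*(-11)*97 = -45881/23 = -1994.83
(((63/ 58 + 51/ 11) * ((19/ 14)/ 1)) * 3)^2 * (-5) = -216542617245/ 79780624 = -2714.23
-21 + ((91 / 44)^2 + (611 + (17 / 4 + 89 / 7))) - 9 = 8161579 / 13552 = 602.24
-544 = -544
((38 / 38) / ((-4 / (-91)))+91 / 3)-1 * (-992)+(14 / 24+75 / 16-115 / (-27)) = 1054.61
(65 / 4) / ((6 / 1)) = 65 / 24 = 2.71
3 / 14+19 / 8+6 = 8.59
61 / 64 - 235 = -14979 / 64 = -234.05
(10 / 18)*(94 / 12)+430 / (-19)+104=87949 / 1026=85.72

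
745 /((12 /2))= 124.17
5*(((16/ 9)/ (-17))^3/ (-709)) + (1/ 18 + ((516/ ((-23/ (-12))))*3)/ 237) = 31959901514141/ 9227954629962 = 3.46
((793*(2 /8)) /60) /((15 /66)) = 8723 /600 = 14.54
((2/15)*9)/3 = 0.40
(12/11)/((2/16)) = 96/11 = 8.73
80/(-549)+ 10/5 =1.85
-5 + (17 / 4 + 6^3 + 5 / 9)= 7769 / 36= 215.81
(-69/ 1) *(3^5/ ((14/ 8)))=-67068/ 7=-9581.14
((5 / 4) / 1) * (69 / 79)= 345 / 316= 1.09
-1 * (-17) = 17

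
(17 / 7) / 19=17 / 133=0.13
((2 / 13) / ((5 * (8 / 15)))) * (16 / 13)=12 / 169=0.07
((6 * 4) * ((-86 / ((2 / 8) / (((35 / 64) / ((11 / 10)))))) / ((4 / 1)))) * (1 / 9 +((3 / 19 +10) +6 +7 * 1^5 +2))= -32515525 / 1254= -25929.45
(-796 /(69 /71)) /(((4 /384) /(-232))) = 18242381.91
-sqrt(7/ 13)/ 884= -sqrt(91)/ 11492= -0.00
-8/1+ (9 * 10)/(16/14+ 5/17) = 1038/19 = 54.63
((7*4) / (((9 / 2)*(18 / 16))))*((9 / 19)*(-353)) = -158144 / 171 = -924.82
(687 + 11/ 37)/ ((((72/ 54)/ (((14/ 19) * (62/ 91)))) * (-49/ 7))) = -2364990/ 63973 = -36.97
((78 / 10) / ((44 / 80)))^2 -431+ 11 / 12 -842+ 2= -1552129 / 1452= -1068.96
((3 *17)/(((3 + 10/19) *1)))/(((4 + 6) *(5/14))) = 6783/1675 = 4.05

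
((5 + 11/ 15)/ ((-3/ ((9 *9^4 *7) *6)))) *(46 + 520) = -13413255912/ 5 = -2682651182.40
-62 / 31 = -2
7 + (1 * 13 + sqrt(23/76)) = sqrt(437)/38 + 20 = 20.55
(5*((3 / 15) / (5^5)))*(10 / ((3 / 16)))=32 / 1875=0.02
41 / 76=0.54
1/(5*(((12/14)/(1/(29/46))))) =0.37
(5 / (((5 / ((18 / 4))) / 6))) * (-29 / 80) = -783 / 80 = -9.79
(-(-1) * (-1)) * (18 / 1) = -18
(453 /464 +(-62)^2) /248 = 1784069 /115072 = 15.50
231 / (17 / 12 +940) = 252 / 1027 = 0.25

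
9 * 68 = 612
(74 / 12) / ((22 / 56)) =518 / 33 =15.70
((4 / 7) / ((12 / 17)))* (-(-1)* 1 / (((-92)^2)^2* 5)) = 0.00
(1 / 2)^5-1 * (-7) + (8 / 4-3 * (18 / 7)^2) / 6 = 19091 / 4704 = 4.06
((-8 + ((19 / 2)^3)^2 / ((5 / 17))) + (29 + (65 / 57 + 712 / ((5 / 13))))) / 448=5583.00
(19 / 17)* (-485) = -9215 / 17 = -542.06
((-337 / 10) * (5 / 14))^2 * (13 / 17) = 1476397 / 13328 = 110.77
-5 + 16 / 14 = -27 / 7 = -3.86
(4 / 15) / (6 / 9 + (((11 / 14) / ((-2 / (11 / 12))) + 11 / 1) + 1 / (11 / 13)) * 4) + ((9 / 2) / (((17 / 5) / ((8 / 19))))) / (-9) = -0.06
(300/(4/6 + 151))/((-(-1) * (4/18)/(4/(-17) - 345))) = -3072.97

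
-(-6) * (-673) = -4038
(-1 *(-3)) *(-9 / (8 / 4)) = -27 / 2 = -13.50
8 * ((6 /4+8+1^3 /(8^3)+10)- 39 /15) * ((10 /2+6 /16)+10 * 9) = 33014247 /2560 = 12896.19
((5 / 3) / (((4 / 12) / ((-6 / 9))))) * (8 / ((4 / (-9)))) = 60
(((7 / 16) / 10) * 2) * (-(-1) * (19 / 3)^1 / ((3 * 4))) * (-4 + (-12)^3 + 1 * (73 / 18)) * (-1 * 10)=4136699 / 5184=797.97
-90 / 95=-18 / 19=-0.95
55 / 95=11 / 19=0.58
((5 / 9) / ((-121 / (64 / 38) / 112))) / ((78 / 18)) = -17920 / 89661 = -0.20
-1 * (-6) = 6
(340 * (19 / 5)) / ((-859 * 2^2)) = -323 / 859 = -0.38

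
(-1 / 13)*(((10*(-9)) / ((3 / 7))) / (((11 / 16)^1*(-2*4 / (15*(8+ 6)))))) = -88200 / 143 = -616.78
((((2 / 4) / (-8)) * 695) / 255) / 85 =-139 / 69360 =-0.00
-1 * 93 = -93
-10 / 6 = -5 / 3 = -1.67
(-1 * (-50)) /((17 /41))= 2050 /17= 120.59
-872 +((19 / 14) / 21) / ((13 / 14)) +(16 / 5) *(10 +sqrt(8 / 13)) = -229301 / 273 +32 *sqrt(26) / 65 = -837.42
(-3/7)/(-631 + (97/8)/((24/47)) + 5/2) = 576/812791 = 0.00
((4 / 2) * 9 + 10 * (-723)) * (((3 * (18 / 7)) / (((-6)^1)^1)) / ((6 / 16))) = 173088 / 7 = 24726.86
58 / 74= 29 / 37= 0.78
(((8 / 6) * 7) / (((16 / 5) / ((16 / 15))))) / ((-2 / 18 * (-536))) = 7 / 134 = 0.05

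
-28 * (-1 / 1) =28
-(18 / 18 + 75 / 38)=-113 / 38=-2.97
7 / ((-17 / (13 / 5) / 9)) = -819 / 85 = -9.64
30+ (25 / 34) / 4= 4105 / 136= 30.18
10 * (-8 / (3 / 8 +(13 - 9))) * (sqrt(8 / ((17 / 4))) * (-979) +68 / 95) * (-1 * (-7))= -8704 / 95 +501248 * sqrt(34) / 17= 171835.02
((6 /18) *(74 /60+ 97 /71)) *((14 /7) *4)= 22148 /3195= 6.93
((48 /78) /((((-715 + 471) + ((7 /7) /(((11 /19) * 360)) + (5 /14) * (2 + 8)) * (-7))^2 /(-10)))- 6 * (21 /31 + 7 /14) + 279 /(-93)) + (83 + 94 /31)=34748587055416335 /457412910538987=75.97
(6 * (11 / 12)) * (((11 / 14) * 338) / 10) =20449 / 140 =146.06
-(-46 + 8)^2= -1444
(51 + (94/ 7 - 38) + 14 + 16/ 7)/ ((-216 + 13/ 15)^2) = 67275/ 72894703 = 0.00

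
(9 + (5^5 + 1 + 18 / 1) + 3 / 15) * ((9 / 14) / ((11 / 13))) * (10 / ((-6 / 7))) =-307437 / 11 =-27948.82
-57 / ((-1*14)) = 4.07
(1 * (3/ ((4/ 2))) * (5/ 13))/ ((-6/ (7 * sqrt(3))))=-35 * sqrt(3)/ 52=-1.17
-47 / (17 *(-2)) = 47 / 34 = 1.38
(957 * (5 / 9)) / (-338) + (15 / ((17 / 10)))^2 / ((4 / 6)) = 33761545 / 293046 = 115.21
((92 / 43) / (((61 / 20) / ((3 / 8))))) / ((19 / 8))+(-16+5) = -542687 / 49837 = -10.89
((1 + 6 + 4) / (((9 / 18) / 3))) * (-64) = -4224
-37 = -37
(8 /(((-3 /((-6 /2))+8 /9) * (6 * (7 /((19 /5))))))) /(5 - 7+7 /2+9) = 152 /4165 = 0.04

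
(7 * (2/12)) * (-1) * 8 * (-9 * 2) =168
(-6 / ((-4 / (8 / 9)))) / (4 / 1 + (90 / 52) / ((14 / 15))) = 1456 / 6393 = 0.23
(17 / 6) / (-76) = -17 / 456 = -0.04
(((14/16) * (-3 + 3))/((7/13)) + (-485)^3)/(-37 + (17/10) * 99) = -1140841250/1313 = -868881.38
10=10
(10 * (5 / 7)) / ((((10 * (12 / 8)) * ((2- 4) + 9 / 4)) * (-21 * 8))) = -0.01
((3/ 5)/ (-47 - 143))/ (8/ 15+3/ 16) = -72/ 16435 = -0.00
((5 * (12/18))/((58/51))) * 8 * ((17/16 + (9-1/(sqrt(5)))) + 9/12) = 243.05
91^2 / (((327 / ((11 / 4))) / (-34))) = -1548547 / 654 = -2367.81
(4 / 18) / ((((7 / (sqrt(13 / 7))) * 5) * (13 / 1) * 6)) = sqrt(91) / 85995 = 0.00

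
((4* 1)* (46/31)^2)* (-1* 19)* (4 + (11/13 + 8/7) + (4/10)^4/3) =-164567998096/163970625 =-1003.64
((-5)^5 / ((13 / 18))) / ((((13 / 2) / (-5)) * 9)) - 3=366.82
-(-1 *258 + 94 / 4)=469 / 2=234.50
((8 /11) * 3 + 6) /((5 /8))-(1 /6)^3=31093 /2376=13.09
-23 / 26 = -0.88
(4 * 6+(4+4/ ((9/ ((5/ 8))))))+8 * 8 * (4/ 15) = 4081/ 90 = 45.34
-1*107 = -107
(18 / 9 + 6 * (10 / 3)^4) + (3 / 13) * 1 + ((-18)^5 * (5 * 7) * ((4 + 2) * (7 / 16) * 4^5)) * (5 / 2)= -155993663892817 / 351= -444426392857.03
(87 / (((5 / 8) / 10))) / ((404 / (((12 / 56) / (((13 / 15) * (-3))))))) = -2610 / 9191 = -0.28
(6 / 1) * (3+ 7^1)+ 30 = 90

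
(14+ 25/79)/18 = 377/474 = 0.80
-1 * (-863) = 863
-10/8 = -5/4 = -1.25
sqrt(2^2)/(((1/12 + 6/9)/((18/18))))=8/3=2.67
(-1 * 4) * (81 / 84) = -27 / 7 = -3.86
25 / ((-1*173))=-25 / 173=-0.14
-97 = -97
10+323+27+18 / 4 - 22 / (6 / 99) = 3 / 2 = 1.50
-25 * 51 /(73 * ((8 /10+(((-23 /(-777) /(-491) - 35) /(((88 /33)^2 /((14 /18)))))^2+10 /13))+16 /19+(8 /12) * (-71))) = 4677201541949625 /8105390797603081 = 0.58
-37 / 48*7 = -259 / 48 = -5.40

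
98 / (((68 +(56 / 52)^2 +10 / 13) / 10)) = 82810 / 5909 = 14.01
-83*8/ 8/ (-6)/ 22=0.63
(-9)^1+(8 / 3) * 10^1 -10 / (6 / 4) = 11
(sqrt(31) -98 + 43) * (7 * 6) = -2310 + 42 * sqrt(31) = -2076.15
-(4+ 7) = -11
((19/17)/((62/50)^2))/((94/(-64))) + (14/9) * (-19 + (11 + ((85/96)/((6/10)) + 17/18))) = -9129900911/995119344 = -9.17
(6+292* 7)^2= 4202500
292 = 292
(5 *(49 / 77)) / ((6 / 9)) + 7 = 259 / 22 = 11.77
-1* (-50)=50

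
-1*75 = -75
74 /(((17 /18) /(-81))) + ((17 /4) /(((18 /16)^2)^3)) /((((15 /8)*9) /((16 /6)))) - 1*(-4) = -23206136071664 /3658971285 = -6342.26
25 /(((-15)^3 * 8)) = -1 /1080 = -0.00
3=3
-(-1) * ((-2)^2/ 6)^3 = 8/ 27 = 0.30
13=13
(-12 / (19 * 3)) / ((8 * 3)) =-1 / 114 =-0.01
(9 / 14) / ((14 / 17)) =153 / 196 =0.78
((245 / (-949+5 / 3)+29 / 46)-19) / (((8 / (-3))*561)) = 12425 / 997832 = 0.01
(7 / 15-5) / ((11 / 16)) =-1088 / 165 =-6.59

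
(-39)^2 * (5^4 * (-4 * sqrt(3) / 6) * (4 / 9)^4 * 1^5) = -54080000 * sqrt(3) / 2187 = -42830.04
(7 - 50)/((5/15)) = -129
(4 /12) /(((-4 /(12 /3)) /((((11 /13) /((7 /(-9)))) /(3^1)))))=11 /91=0.12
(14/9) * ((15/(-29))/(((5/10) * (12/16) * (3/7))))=-3920/783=-5.01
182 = 182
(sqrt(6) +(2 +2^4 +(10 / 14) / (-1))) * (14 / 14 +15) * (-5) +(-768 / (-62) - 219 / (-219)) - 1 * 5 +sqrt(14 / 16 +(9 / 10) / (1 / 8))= -298260 / 217 - 80 * sqrt(6) +sqrt(3230) / 20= -1567.59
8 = 8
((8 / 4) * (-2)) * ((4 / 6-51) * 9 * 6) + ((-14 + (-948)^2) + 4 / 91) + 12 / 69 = 1903713722 / 2093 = 909562.22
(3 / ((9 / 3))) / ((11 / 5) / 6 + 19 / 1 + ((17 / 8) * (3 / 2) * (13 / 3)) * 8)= 15 / 1948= 0.01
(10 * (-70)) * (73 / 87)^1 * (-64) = 3270400 / 87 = 37590.80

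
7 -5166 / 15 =-1687 / 5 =-337.40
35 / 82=0.43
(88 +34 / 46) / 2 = 2041 / 46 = 44.37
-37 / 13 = -2.85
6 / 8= 3 / 4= 0.75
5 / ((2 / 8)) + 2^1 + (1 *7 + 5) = 34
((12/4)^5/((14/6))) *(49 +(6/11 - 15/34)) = 13388085/2618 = 5113.86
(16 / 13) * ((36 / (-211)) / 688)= -36 / 117949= -0.00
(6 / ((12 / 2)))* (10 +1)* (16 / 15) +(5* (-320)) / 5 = -4624 / 15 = -308.27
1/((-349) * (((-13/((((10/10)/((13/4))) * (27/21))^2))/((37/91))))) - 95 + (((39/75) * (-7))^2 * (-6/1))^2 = 8313485942064862567/1335527979296875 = 6224.87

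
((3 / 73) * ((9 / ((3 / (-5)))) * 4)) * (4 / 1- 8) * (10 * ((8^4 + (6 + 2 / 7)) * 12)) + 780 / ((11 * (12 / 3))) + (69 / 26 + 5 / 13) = 709586881229 / 146146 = 4855328.79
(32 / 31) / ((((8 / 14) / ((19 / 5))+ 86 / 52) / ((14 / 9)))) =1549184 / 1740681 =0.89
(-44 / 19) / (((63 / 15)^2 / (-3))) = 0.39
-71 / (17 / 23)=-1633 / 17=-96.06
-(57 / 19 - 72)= 69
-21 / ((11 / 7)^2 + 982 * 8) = -343 / 128355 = -0.00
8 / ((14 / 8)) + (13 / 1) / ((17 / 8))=1272 / 119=10.69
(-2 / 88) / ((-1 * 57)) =1 / 2508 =0.00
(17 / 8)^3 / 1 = 4913 / 512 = 9.60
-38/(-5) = 38/5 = 7.60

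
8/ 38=4/ 19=0.21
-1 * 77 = -77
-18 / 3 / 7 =-6 / 7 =-0.86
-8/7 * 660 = -5280/7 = -754.29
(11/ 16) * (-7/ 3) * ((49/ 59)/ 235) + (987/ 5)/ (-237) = -44089283/ 52576080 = -0.84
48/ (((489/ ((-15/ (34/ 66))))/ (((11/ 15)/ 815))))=-5808/ 2258365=-0.00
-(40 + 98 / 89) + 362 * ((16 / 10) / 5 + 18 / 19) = 17657686 / 42275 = 417.69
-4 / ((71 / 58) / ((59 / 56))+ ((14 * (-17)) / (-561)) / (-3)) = -338778 / 86429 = -3.92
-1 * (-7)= 7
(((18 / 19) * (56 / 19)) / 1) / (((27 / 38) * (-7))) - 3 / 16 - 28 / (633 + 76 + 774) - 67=-67.77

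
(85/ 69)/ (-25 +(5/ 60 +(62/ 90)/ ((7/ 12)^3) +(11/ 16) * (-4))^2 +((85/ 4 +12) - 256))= -3000049500/ 601780275193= -0.00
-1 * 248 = -248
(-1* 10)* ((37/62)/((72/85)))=-15725/2232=-7.05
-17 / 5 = -3.40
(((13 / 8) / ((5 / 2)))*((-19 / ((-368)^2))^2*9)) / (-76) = -2223 / 1467172782080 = -0.00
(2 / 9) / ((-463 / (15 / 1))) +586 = 813944 / 1389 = 585.99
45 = 45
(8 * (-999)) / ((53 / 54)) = -431568 / 53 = -8142.79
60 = 60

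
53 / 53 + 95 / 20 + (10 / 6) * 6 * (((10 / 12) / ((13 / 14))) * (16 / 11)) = 18.80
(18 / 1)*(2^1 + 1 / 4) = 81 / 2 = 40.50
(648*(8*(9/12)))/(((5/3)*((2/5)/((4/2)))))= 11664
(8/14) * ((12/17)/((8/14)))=12/17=0.71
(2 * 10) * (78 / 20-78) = -1482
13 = 13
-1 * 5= -5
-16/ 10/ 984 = -1/ 615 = -0.00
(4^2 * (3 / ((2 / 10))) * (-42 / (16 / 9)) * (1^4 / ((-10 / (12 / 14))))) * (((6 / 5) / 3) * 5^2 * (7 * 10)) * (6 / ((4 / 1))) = 510300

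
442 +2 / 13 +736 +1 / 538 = 8240021 / 6994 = 1178.16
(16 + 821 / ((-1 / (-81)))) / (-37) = -66517 / 37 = -1797.76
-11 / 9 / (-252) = 0.00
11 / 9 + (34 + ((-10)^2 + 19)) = 1388 / 9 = 154.22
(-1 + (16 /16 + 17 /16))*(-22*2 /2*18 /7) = -1683 /28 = -60.11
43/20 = 2.15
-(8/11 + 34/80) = -507/440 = -1.15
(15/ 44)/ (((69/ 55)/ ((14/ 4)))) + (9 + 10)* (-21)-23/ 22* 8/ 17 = -13712995/ 34408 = -398.54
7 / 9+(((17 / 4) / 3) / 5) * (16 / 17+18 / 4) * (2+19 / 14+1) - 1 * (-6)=13603 / 1008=13.50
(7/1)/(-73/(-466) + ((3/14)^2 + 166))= 319676/7590139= 0.04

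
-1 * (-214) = 214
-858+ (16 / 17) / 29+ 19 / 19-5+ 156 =-348042 / 493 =-705.97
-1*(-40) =40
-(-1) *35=35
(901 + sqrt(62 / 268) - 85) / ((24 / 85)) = 85 *sqrt(4154) / 3216 + 2890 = 2891.70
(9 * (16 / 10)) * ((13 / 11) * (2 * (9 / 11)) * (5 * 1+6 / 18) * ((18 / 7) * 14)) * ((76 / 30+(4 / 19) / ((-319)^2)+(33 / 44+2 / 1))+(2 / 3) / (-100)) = 825057827133696 / 29243567375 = 28213.31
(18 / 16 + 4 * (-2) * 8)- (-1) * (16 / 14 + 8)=-3009 / 56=-53.73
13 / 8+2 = 29 / 8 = 3.62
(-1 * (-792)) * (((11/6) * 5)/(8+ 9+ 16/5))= 36300/101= 359.41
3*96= 288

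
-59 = -59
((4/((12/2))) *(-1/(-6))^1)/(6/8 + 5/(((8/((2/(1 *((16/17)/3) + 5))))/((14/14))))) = 271/2403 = 0.11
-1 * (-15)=15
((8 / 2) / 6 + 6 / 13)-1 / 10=401 / 390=1.03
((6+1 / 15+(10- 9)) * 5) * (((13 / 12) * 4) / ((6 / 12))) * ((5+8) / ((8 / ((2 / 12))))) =8957 / 108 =82.94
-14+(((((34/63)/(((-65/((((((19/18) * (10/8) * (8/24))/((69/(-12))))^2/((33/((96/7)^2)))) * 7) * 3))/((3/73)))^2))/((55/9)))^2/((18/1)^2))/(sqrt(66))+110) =263509650288220622028800 * sqrt(66)/18805544139555570554007301870852384284870537+96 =96.00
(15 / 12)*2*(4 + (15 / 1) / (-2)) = -8.75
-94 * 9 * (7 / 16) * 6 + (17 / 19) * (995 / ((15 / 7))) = -411607 / 228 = -1805.29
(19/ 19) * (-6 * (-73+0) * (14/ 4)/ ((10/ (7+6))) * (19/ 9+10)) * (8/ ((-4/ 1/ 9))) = -2172261/ 5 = -434452.20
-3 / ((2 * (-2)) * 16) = 0.05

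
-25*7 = -175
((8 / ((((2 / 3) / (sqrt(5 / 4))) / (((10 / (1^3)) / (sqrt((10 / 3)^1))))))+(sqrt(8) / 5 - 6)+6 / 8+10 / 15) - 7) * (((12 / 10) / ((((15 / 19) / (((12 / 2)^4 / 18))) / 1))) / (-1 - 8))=-1824 * sqrt(6) / 5 - 608 * sqrt(2) / 125+10564 / 75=-759.60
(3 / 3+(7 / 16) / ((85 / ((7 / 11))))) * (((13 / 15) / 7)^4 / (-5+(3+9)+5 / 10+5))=0.00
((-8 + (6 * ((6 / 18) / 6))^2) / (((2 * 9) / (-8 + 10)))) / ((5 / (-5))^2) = -71 / 81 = -0.88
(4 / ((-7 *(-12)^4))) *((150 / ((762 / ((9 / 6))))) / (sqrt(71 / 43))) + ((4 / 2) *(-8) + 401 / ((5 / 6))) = 2326 / 5-25 *sqrt(3053) / 218139264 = 465.20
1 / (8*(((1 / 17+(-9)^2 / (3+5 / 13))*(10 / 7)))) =1309 / 358900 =0.00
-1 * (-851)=851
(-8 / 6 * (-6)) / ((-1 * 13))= -8 / 13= -0.62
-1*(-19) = 19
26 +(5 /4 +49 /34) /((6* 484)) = 1711485 /65824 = 26.00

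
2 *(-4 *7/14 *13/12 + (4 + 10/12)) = 16/3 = 5.33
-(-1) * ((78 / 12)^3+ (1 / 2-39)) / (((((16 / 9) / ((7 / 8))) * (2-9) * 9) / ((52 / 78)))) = -1889 / 1536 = -1.23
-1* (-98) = 98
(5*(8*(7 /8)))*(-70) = -2450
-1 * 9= -9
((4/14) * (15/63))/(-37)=-0.00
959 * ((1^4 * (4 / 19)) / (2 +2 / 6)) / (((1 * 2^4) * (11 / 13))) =5343 / 836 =6.39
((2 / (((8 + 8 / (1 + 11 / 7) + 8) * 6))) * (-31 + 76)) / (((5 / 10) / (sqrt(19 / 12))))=45 * sqrt(57) / 172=1.98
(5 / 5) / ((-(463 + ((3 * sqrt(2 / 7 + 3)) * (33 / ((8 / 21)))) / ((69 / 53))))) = -681536 / 122834105 + 41976 * sqrt(161) / 122834105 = -0.00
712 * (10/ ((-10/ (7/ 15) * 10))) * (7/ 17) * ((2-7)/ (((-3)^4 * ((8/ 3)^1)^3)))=4361/ 97920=0.04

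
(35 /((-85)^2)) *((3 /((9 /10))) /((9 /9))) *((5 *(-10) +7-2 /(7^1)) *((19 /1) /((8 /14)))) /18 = -13433 /10404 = -1.29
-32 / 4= -8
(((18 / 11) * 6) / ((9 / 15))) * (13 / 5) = 468 / 11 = 42.55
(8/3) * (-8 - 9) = -136/3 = -45.33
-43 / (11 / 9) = -387 / 11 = -35.18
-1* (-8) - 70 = -62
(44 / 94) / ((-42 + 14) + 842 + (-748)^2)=1 / 1197043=0.00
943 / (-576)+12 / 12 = -367 / 576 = -0.64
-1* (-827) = 827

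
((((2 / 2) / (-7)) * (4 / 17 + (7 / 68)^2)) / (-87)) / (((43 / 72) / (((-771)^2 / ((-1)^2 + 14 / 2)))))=2027638251 / 40362896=50.24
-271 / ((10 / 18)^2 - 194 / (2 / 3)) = 21951 / 23546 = 0.93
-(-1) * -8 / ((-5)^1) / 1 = 1.60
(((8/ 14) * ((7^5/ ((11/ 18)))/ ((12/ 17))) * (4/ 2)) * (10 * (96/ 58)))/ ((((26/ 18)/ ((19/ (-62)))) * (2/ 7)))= -70355446560/ 128557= -547270.44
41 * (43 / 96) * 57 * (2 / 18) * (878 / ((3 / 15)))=73525915 / 144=510596.63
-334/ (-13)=334/ 13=25.69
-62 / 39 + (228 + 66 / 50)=222037 / 975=227.73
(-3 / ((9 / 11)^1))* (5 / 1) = -55 / 3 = -18.33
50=50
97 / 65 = 1.49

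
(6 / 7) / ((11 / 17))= 102 / 77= 1.32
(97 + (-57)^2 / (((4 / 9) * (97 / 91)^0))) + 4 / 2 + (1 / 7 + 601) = 224291 / 28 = 8010.39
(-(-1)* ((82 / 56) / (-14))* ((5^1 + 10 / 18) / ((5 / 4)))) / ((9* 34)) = -205 / 134946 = -0.00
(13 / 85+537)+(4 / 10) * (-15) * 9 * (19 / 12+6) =21701 / 170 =127.65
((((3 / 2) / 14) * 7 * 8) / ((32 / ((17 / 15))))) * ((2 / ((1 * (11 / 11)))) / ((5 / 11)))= 0.94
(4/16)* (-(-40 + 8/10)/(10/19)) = 931/50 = 18.62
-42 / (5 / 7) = -58.80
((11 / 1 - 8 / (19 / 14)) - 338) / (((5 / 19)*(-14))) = 1265 / 14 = 90.36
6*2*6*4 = 288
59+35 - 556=-462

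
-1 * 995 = -995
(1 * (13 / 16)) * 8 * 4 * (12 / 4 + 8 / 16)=91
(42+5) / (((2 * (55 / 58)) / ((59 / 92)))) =80417 / 5060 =15.89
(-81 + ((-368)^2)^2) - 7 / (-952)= 2494193718521 / 136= 18339659695.01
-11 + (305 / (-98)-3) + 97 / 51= -76021 / 4998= -15.21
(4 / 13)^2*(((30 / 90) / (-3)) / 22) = -8 / 16731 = -0.00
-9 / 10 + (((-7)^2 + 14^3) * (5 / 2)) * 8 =558591 / 10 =55859.10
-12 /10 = -6 /5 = -1.20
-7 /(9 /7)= -49 /9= -5.44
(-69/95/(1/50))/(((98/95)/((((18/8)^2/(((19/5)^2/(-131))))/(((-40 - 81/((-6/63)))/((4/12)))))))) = 152533125/229390952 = 0.66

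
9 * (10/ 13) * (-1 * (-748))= 67320/ 13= 5178.46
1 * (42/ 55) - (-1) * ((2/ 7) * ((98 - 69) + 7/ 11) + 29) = 14719/ 385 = 38.23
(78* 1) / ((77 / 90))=7020 / 77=91.17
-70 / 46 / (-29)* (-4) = -140 / 667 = -0.21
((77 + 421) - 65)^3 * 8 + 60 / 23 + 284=14937630200 / 23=649462182.61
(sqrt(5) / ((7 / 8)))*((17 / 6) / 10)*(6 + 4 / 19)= 4012*sqrt(5) / 1995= 4.50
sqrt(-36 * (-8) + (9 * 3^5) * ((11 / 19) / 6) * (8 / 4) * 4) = 6 * sqrt(19817) / 19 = 44.45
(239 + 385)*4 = 2496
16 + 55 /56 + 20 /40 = 979 /56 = 17.48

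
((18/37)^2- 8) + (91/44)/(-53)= -24909075/3192508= -7.80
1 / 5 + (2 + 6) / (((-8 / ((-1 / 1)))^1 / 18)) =91 / 5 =18.20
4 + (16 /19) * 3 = 124 /19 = 6.53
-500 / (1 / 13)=-6500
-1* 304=-304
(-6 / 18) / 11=-1 / 33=-0.03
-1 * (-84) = 84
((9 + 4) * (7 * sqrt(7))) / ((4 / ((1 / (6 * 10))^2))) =91 * sqrt(7) / 14400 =0.02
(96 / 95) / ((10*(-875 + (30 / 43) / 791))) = -1632624 / 14136638875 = -0.00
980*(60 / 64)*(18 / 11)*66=99225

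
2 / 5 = 0.40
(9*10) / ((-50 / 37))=-333 / 5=-66.60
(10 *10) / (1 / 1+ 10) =100 / 11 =9.09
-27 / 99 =-3 / 11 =-0.27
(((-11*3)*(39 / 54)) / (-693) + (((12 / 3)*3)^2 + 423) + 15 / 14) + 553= 211889 / 189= 1121.11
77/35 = 11/5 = 2.20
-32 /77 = -0.42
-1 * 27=-27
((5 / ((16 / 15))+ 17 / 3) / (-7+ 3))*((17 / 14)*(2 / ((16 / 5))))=-6035 / 3072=-1.96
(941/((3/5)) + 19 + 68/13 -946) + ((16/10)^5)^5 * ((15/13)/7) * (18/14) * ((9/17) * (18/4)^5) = 3909373084864015144383790208/148952007293701171875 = 26245857.01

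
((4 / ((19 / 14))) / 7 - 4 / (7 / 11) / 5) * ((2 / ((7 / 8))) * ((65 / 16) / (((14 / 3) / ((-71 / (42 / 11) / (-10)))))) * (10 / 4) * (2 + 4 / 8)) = -7056335 / 364952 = -19.33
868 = 868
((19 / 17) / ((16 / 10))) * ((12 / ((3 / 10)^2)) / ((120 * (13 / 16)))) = 1900 / 1989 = 0.96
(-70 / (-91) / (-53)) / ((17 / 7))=-70 / 11713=-0.01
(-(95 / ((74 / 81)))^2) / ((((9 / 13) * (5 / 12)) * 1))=-51317955 / 1369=-37485.72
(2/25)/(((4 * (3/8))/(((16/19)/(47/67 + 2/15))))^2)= 9193472/254115481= 0.04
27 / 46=0.59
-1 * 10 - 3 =-13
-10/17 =-0.59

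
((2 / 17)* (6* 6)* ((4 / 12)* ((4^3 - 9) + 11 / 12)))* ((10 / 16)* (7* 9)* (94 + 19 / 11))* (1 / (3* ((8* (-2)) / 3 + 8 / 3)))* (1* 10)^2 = -505834875 / 136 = -3719374.08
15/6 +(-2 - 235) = -469/2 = -234.50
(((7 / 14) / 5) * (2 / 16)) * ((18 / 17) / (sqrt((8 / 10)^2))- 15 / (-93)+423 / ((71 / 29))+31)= 15360387 / 5986720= 2.57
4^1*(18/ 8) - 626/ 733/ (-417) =2751575/ 305661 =9.00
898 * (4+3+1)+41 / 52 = 7184.79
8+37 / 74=17 / 2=8.50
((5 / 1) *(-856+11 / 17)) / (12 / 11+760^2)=-799755 / 108011404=-0.01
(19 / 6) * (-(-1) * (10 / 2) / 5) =19 / 6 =3.17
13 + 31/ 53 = 720/ 53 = 13.58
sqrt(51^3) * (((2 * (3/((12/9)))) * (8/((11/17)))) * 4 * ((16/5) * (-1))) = -1997568 * sqrt(51)/55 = -259372.53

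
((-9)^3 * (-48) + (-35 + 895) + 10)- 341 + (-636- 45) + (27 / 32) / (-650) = 34840.00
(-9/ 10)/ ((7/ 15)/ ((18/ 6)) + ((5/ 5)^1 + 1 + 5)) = -81/ 644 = -0.13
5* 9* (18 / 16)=405 / 8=50.62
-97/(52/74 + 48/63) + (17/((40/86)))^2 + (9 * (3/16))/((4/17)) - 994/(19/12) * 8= -64787655091/17297600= -3745.47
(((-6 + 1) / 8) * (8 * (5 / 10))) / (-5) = 1 / 2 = 0.50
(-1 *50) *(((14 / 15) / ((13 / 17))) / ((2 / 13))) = -1190 / 3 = -396.67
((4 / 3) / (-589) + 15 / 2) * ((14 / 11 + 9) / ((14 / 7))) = 2994161 / 77748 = 38.51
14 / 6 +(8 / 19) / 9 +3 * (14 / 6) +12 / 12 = 1775 / 171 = 10.38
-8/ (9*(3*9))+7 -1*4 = 721/ 243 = 2.97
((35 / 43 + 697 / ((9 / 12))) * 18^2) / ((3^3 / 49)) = 23517844 / 43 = 546926.60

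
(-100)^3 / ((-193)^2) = -26.85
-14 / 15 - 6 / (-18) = -3 / 5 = -0.60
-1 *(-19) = 19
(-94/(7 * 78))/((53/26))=-94/1113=-0.08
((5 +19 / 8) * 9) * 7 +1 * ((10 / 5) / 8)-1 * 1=3711 / 8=463.88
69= 69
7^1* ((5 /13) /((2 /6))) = 105 /13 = 8.08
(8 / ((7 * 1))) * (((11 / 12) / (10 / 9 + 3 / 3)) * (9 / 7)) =594 / 931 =0.64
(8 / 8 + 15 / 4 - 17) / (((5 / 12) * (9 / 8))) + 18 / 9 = -362 / 15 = -24.13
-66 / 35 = -1.89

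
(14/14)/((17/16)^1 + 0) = 16/17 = 0.94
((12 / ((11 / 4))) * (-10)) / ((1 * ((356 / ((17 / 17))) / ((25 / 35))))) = -600 / 6853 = -0.09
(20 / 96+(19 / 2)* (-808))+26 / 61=-11236735 / 1464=-7675.37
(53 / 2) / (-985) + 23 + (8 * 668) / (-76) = -1772037 / 37430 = -47.34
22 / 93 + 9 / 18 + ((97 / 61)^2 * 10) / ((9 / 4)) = 24863651 / 2076318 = 11.97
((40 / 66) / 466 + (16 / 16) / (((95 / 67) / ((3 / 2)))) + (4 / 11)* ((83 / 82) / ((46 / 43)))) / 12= 175744247 / 1502877960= 0.12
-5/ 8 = -0.62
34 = 34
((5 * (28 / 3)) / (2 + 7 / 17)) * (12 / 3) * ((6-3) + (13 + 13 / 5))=59024 / 41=1439.61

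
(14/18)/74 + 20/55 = 2741/7326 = 0.37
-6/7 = -0.86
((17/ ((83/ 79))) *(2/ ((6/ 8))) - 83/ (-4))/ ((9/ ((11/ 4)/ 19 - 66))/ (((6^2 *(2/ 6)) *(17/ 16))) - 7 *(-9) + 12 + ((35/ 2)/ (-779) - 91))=-4218335366245/ 1058448079998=-3.99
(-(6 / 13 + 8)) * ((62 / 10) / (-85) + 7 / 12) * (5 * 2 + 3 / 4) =-1231219 / 26520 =-46.43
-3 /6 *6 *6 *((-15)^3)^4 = -2335434082031250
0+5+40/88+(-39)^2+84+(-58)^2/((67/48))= 2963097/737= 4020.48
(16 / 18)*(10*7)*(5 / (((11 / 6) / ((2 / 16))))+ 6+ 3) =581.21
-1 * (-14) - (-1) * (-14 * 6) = -70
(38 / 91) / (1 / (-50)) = -1900 / 91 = -20.88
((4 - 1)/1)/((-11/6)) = -18/11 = -1.64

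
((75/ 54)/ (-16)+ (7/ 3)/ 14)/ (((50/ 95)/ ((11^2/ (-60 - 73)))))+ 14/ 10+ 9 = 206881/ 20160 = 10.26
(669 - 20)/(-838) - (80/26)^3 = -55057853/1841086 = -29.91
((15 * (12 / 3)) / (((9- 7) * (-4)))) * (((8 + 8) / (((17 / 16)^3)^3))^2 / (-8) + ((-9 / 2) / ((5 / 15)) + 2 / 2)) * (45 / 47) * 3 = 1323962346565834597364832225 / 2643859876988732298309692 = 500.77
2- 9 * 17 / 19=-115 / 19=-6.05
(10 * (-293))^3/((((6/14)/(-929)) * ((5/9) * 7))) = 14020704151800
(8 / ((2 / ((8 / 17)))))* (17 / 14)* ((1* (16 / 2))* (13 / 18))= 832 / 63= 13.21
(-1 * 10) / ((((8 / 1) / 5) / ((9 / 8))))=-225 / 32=-7.03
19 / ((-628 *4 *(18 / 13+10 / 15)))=-741 / 200960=-0.00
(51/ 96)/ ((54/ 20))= 85/ 432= 0.20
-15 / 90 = -1 / 6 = -0.17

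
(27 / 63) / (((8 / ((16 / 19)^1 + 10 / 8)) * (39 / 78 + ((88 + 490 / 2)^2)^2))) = 477 / 52333352088304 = 0.00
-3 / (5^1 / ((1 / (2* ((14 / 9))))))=-27 / 140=-0.19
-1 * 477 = -477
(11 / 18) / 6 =11 / 108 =0.10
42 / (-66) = -7 / 11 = -0.64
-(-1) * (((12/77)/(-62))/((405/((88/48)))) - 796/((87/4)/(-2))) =186550531/2548665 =73.20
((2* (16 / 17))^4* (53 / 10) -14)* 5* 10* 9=23642.81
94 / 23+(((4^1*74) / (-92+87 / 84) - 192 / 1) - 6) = -11550244 / 58581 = -197.17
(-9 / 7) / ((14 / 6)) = -27 / 49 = -0.55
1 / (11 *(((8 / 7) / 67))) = 469 / 88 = 5.33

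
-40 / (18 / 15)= -33.33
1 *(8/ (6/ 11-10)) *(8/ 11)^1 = -8/ 13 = -0.62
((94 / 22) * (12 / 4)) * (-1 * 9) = -1269 / 11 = -115.36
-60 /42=-10 /7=-1.43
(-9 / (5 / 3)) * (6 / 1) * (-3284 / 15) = 177336 / 25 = 7093.44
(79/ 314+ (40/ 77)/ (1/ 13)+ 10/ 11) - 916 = -21955705/ 24178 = -908.09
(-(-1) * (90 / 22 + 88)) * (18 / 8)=9117 / 44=207.20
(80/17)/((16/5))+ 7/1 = 144/17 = 8.47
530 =530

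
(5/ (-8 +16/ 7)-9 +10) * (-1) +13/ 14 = 45/ 56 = 0.80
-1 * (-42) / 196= 3 / 14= 0.21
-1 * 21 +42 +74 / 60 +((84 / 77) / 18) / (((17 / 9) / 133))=148669 / 5610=26.50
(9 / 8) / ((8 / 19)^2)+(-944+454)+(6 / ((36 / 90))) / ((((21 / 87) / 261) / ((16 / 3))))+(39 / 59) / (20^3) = 2273659571809 / 26432000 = 86019.20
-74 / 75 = -0.99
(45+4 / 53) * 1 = 2389 / 53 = 45.08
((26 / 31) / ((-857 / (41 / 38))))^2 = 284089 / 254795781529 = 0.00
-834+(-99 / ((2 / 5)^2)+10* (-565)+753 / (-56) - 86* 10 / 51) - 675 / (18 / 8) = -21228817 / 2856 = -7433.06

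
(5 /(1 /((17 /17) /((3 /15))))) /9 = 2.78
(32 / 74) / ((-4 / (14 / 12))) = -14 / 111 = -0.13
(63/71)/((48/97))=2037/1136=1.79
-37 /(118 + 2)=-37 /120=-0.31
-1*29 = -29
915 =915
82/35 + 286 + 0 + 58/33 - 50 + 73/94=26152019/108570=240.88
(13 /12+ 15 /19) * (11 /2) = 4697 /456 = 10.30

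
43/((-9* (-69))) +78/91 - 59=-252446/4347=-58.07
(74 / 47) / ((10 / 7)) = 259 / 235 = 1.10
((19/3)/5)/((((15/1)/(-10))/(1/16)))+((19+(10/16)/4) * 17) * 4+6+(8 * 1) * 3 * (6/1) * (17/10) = 1553.37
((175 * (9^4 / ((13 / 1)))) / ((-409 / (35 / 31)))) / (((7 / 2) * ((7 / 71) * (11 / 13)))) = -116457750 / 139469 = -835.01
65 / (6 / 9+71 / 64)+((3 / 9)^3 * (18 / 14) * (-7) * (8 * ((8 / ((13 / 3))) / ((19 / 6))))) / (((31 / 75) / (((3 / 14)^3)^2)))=362656492890 / 9909222323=36.60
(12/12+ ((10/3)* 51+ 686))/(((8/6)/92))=59133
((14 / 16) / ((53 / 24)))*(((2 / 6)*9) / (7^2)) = 9 / 371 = 0.02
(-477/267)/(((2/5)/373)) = -296535/178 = -1665.93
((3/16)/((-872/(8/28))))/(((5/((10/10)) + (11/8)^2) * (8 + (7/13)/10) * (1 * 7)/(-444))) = 19240/274009323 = 0.00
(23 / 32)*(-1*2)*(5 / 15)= -23 / 48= -0.48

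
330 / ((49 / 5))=1650 / 49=33.67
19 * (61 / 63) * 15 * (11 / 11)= 5795 / 21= 275.95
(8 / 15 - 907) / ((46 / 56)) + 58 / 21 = -886114 / 805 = -1100.76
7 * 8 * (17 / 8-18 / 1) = -889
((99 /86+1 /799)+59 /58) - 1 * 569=-564763114 /996353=-566.83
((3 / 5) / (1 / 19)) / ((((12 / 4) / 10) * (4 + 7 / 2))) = 76 / 15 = 5.07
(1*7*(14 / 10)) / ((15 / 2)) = 98 / 75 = 1.31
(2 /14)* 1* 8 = 8 /7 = 1.14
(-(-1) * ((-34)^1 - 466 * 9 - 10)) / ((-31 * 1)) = 4238 / 31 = 136.71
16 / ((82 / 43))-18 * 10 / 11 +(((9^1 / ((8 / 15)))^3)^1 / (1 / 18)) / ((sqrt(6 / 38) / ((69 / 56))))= -3596 / 451 +509297625 * sqrt(57) / 14336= 268205.81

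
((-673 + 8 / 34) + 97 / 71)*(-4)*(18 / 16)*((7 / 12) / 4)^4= 1.37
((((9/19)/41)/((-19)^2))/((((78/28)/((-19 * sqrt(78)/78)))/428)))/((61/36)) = -107856 * sqrt(78)/152583509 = -0.01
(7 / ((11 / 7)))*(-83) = -4067 / 11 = -369.73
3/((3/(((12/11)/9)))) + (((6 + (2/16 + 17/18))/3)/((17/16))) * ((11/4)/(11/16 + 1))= 509236/136323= 3.74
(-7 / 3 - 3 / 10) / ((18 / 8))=-158 / 135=-1.17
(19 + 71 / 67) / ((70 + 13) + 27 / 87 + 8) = 4872 / 22177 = 0.22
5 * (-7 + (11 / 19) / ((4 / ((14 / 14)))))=-2605 / 76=-34.28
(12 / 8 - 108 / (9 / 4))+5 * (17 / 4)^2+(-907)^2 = 13163085 / 16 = 822692.81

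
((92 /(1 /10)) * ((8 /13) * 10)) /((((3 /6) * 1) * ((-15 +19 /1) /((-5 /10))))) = -18400 /13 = -1415.38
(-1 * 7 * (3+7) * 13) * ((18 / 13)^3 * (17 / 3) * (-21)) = 48580560 / 169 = 287458.93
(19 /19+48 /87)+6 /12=119 /58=2.05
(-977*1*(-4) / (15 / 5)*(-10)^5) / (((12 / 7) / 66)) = -15045800000 / 3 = -5015266666.67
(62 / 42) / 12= 31 / 252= 0.12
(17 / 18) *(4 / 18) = 17 / 81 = 0.21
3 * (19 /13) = 57 /13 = 4.38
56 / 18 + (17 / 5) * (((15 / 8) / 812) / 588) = 35650201 / 11458944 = 3.11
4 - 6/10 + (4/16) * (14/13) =477/130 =3.67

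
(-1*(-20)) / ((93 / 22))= 440 / 93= 4.73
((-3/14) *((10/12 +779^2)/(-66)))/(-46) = -3641051/85008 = -42.83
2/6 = 1/3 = 0.33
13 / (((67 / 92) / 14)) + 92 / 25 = 424764 / 1675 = 253.59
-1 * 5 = -5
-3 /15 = -1 /5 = -0.20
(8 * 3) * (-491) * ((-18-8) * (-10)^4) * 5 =15319200000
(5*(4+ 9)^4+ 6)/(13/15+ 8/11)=23563815/263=89596.25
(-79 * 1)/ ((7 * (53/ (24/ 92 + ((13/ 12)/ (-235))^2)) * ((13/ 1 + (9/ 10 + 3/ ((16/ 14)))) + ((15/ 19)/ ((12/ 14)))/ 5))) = -71625148787/ 21543164325270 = -0.00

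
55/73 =0.75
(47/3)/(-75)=-47/225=-0.21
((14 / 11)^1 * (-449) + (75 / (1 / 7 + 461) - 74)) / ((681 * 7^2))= -7637675 / 394955484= -0.02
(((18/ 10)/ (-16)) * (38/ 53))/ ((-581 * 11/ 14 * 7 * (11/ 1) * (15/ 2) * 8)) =57/ 1490381200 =0.00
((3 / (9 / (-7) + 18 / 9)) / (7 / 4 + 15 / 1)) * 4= 1.00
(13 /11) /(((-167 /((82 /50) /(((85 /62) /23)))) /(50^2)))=-15201160 /31229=-486.76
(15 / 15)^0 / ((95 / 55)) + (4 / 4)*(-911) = -17298 / 19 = -910.42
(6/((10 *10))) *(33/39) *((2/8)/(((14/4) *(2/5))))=33/3640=0.01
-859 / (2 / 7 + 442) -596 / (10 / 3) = -180.74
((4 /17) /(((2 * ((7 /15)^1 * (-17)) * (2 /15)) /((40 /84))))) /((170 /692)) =-51900 /240737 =-0.22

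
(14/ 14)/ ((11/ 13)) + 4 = 57/ 11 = 5.18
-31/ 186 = -0.17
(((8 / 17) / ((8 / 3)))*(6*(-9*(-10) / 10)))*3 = 486 / 17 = 28.59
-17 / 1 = -17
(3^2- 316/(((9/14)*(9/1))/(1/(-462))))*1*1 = 24373/2673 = 9.12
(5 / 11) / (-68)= -5 / 748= -0.01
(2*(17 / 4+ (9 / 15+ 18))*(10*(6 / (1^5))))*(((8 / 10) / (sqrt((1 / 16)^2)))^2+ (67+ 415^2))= 11821847832 / 25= 472873913.28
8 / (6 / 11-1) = -88 / 5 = -17.60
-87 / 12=-7.25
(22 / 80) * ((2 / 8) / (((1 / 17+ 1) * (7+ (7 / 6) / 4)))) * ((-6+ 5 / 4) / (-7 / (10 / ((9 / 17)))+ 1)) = -60401 / 898800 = -0.07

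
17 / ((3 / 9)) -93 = -42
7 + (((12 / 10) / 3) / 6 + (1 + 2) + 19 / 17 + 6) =4382 / 255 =17.18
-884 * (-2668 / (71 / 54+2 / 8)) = 19593792 / 13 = 1507214.77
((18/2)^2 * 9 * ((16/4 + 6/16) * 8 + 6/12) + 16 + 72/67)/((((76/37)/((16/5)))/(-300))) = -810917160/67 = -12103241.19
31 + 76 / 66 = 1061 / 33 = 32.15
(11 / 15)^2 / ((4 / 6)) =121 / 150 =0.81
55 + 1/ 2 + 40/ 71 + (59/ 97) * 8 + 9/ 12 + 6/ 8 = 62.43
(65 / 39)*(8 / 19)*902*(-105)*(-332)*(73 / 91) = 4372174400 / 247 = 17701110.93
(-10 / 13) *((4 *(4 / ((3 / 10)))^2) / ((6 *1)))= -32000 / 351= -91.17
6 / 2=3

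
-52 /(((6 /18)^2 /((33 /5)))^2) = -4586868 /25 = -183474.72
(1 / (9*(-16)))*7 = -7 / 144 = -0.05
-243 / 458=-0.53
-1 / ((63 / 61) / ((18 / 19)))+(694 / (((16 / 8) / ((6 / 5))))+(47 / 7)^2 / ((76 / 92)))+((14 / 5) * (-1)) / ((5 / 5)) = 2175073 / 4655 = 467.26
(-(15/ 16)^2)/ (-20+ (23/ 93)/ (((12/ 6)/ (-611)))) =20925/ 2274944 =0.01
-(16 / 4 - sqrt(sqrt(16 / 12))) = -4+sqrt(2)*3^(3 / 4) / 3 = -2.93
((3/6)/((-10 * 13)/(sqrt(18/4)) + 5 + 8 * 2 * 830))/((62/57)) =2223 * sqrt(2)/19696001590 + 1363041/39392003180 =0.00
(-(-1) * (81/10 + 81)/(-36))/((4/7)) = -693/160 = -4.33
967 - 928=39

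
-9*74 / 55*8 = -5328 / 55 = -96.87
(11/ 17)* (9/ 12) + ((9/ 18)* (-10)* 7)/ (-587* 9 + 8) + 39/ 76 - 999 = -680163473/ 681530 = -997.99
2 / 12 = 0.17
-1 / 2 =-0.50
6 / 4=3 / 2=1.50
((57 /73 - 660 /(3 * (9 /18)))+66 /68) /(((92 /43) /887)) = -41487224353 /228344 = -181687.39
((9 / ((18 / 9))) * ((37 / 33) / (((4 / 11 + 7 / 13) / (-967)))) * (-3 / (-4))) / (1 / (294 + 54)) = -121398147 / 86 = -1411606.36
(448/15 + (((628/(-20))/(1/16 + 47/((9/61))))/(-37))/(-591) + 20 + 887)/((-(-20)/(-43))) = -4699697113669/2333208900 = -2014.26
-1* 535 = -535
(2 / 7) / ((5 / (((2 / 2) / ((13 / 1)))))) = 2 / 455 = 0.00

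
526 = 526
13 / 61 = 0.21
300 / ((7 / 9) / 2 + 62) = 5400 / 1123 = 4.81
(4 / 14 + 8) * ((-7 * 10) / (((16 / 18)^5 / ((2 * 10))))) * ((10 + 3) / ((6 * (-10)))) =37102455 / 8192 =4529.11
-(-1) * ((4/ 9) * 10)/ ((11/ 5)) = 200/ 99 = 2.02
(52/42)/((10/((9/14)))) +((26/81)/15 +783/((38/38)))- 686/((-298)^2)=783.09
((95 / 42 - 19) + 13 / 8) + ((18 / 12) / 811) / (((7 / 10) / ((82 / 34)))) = -34990433 / 2316216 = -15.11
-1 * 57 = -57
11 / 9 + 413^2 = 1535132 / 9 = 170570.22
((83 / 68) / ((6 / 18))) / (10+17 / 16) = 332 / 1003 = 0.33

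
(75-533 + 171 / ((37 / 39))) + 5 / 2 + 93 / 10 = -49202 / 185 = -265.96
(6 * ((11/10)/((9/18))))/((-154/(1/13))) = -3/455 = -0.01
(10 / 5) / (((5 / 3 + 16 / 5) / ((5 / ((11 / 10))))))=1500 / 803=1.87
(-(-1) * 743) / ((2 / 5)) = 3715 / 2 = 1857.50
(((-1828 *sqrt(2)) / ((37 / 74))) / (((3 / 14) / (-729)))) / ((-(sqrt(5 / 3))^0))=-12437712 *sqrt(2)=-17589581.00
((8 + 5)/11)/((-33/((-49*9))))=1911/121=15.79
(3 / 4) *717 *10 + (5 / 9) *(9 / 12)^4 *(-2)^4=86085 / 16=5380.31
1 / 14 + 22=309 / 14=22.07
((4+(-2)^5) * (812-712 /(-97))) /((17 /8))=-17802624 /1649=-10796.01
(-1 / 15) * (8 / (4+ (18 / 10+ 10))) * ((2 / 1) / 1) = -16 / 237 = -0.07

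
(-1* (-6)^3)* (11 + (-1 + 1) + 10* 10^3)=2162376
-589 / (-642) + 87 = 56443 / 642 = 87.92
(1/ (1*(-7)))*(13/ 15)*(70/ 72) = -13/ 108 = -0.12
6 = 6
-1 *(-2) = 2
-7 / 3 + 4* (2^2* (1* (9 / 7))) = 383 / 21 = 18.24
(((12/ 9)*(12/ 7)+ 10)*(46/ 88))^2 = 978121/ 23716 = 41.24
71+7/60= 4267/60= 71.12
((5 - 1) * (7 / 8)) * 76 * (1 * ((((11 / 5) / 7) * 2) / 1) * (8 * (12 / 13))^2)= 7704576 / 845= 9117.84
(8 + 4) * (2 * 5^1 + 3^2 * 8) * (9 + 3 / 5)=47232 / 5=9446.40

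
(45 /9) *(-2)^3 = -40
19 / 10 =1.90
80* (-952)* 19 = -1447040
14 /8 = 7 /4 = 1.75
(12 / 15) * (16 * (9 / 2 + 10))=928 / 5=185.60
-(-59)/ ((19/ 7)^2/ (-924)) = -7399.68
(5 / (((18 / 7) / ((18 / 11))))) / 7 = 5 / 11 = 0.45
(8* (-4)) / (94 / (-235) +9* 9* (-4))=80 / 811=0.10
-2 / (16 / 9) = -9 / 8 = -1.12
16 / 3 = 5.33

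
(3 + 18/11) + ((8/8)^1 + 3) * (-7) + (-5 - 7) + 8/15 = -5747/165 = -34.83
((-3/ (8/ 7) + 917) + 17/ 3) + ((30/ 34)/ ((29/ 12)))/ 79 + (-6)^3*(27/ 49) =36688324627/ 45801672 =801.03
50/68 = 0.74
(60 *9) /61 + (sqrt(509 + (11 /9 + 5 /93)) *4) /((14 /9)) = 540 /61 + 6 *sqrt(4413377) /217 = 66.94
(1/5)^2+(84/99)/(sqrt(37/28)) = 1/25+56 * sqrt(259)/1221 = 0.78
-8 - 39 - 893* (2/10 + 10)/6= -15651/10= -1565.10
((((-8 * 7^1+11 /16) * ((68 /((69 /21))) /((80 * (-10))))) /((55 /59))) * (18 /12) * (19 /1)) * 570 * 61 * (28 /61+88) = 5446705582017 /40480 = 134553003.51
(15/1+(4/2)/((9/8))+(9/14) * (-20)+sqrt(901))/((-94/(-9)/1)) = 247/658+9 * sqrt(901)/94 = 3.25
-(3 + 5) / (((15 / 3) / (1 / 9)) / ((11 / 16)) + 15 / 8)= -704 / 5925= -0.12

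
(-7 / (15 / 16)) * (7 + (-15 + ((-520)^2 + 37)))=-10096016 / 5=-2019203.20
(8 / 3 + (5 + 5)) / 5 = 38 / 15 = 2.53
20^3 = 8000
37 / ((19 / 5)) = 185 / 19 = 9.74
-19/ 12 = -1.58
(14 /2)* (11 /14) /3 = 11 /6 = 1.83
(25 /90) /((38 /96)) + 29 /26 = 2693 /1482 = 1.82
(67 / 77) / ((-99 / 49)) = -469 / 1089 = -0.43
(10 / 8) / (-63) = -5 / 252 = -0.02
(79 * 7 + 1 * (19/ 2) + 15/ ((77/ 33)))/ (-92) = -7965/ 1288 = -6.18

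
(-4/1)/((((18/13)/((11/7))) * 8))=-0.57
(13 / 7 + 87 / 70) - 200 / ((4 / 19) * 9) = -9221 / 90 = -102.46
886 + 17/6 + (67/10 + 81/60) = 53813/60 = 896.88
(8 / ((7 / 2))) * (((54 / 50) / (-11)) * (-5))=432 / 385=1.12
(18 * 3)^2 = 2916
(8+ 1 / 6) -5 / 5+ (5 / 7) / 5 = 7.31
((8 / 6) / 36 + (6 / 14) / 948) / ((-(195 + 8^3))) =-0.00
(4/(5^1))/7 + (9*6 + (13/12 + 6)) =25703/420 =61.20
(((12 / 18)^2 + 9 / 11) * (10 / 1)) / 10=125 / 99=1.26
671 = 671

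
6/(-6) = -1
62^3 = 238328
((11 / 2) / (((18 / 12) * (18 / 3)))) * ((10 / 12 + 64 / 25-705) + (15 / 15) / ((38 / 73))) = -5483786 / 12825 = -427.59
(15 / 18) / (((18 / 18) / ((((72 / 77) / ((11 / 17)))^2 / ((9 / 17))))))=2358240 / 717409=3.29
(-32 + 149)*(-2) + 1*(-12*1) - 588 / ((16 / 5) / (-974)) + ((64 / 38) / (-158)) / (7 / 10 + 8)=46678714591 / 261174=178726.50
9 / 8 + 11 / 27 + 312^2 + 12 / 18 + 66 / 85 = 1787290471 / 18360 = 97346.98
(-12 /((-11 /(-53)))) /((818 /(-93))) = 29574 /4499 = 6.57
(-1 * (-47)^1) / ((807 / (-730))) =-34310 / 807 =-42.52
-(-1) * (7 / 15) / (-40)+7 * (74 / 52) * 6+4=63.76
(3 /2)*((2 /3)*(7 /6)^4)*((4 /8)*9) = 2401 /288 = 8.34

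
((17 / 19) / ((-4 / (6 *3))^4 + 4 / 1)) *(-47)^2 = 246385233 / 498940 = 493.82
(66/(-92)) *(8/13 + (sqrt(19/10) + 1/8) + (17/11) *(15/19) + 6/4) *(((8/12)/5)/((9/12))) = -75217/170430 - 22 *sqrt(190)/1725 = -0.62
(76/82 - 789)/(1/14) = -452354/41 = -11033.02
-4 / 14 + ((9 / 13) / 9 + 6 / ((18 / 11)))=944 / 273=3.46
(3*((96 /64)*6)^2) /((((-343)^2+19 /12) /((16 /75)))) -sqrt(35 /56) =15552 /35295175 -sqrt(10) /4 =-0.79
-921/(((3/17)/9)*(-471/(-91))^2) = -43218539/24649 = -1753.36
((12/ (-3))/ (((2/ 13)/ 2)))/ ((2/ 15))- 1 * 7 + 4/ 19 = -7539/ 19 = -396.79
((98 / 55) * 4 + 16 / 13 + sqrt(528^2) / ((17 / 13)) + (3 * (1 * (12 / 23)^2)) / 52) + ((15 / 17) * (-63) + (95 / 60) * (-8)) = 6633508529 / 19289985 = 343.88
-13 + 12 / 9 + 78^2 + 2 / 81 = 491861 / 81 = 6072.36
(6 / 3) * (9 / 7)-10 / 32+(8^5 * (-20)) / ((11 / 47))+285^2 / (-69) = -79379038311 / 28336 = -2801349.46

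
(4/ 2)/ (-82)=-1/ 41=-0.02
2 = 2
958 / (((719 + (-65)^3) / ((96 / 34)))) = -7664 / 776067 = -0.01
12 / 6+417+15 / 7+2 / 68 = 100239 / 238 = 421.17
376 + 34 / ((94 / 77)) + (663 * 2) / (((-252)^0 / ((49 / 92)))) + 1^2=2402177 / 2162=1111.09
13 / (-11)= -13 / 11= -1.18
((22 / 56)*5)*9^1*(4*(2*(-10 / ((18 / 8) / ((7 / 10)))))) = -440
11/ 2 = 5.50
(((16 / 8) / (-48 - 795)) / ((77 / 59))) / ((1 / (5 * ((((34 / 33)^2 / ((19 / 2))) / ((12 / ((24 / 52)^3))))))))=-0.00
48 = 48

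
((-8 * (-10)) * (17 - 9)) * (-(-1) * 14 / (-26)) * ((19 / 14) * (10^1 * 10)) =-608000 / 13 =-46769.23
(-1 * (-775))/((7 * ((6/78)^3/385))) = 93647125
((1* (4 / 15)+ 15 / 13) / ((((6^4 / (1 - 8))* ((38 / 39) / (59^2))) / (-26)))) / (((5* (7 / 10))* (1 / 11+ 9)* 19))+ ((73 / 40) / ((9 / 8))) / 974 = 67245299717 / 56961468000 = 1.18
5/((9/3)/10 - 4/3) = -150/31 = -4.84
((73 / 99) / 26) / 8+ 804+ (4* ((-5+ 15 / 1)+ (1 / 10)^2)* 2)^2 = 7216.81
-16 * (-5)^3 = 2000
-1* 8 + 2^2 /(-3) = -28 /3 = -9.33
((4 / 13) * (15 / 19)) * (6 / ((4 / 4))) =360 / 247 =1.46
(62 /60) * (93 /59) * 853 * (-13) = -10656529 /590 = -18061.91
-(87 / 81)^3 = -24389 / 19683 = -1.24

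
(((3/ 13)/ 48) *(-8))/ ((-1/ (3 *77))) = 231/ 26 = 8.88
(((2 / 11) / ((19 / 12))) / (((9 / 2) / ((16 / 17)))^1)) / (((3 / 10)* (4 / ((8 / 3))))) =5120 / 95931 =0.05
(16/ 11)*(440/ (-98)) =-320/ 49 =-6.53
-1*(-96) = 96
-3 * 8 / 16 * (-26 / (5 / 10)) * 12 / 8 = 117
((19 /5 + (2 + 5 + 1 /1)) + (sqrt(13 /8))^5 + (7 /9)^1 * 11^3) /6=169 * sqrt(26) /1536 + 23558 /135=175.06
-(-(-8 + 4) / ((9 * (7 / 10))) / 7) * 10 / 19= -400 / 8379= -0.05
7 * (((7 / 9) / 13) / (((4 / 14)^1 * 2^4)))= 343 / 3744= 0.09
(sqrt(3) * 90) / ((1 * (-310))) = -9 * sqrt(3) / 31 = -0.50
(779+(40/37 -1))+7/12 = 346171/444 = 779.66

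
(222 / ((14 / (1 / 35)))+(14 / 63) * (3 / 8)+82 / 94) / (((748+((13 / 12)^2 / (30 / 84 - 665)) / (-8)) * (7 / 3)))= 52165497456 / 64629763228583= 0.00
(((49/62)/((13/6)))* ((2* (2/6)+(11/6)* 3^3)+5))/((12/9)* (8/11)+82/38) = 10169313/1580566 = 6.43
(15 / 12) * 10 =25 / 2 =12.50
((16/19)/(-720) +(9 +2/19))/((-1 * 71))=-7784/60705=-0.13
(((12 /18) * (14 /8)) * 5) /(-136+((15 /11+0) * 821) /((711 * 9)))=-273735 /6373726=-0.04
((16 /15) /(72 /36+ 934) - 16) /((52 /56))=-393092 /22815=-17.23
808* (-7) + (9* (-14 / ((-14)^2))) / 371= -29377273 / 5194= -5656.00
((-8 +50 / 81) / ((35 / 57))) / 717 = -11362 / 677565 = -0.02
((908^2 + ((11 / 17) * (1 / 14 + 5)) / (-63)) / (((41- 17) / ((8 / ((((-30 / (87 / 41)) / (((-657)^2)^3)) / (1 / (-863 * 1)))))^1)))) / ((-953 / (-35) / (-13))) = -864897165332099435.61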